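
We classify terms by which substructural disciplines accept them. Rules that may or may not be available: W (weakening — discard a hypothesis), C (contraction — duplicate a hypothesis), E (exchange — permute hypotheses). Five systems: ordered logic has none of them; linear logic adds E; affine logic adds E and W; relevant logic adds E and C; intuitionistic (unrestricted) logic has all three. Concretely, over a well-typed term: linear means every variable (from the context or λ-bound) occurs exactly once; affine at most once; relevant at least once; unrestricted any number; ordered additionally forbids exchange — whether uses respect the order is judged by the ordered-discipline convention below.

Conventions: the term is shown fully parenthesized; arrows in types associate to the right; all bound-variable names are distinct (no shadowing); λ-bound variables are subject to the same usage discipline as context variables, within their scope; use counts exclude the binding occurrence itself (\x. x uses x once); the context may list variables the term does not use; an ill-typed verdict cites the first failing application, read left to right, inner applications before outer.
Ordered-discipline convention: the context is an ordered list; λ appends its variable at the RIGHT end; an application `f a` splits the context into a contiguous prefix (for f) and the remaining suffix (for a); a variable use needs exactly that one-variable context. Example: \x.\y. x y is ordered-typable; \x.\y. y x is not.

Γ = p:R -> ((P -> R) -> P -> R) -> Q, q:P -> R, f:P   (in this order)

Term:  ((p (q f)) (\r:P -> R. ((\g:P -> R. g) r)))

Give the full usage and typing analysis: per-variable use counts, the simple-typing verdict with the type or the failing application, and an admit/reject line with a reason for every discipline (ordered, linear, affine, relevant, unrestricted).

variable uses: p ×1; q ×1; f ×1; r (λ-bound) ×1; g (λ-bound) ×1
order of uses: p, q, f, g, r
typing: the term checks, with type Q
ordered: ✓, one use each (p, q, f, r, g); ordered split holds
linear: ✓, exactly-once usage across p, q, f, r, g
affine: ✓, at most one use each (p, q, f, r, g)
relevant: ✓, at least one use each (p, q, f, r, g)
unrestricted: ✓, well-typed at Q; no restrictions here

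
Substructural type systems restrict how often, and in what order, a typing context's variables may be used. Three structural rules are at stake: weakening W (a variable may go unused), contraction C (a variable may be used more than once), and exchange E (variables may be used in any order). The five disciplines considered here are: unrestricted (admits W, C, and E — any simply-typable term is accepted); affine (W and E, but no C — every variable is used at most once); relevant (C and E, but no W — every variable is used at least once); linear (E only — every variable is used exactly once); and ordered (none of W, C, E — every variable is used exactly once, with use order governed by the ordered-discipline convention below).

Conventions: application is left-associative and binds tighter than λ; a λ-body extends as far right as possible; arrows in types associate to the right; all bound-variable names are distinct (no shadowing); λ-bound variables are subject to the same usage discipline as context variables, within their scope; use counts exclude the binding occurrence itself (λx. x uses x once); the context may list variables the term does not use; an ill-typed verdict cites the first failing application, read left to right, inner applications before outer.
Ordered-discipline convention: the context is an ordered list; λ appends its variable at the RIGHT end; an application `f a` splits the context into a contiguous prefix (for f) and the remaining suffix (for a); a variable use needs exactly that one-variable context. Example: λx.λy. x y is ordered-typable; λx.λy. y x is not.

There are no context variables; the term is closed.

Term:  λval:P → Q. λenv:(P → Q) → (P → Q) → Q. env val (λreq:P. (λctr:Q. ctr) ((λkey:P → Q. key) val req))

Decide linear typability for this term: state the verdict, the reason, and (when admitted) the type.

no — repeated use of val ×2
use counts: val [bound] ×2, env [bound] ×1, req [bound] ×1, ctr [bound] ×1, key [bound] ×1
order of uses: env, val, ctr, key, val, req
typing: well-typed at (P → Q) → ((P → Q) → (P → Q) → Q) → Q
across the five disciplines: ordered ✗ | linear ✗ | affine ✗ | relevant ✓ | unrestricted ✓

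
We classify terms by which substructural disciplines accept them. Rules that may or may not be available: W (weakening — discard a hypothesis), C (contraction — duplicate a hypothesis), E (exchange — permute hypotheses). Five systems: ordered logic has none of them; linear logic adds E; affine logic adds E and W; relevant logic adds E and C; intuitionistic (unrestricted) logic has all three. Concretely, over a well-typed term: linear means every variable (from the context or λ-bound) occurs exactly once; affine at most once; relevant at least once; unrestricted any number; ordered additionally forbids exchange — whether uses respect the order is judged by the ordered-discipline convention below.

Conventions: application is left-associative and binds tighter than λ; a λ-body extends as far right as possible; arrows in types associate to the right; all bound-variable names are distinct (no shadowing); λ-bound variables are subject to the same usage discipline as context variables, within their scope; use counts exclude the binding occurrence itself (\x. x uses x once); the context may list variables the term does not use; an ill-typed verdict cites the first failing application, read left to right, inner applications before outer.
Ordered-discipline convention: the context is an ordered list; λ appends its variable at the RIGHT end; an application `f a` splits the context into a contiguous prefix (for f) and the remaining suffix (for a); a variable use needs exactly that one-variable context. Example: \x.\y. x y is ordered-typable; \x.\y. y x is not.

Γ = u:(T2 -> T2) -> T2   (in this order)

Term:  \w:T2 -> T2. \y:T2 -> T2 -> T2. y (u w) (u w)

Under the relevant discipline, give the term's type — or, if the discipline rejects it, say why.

term : (T2 -> T2) -> (T2 -> T2 -> T2) -> T2
usage: u: 2×, w [bound]: 2×, y [bound]: 1×
order of uses: y, u, w, u, w
typing: ✓ — (T2 -> T2) -> (T2 -> T2 -> T2) -> T2
across the five disciplines: ordered ✗, linear ✗, affine ✗, relevant ✓, unrestricted ✓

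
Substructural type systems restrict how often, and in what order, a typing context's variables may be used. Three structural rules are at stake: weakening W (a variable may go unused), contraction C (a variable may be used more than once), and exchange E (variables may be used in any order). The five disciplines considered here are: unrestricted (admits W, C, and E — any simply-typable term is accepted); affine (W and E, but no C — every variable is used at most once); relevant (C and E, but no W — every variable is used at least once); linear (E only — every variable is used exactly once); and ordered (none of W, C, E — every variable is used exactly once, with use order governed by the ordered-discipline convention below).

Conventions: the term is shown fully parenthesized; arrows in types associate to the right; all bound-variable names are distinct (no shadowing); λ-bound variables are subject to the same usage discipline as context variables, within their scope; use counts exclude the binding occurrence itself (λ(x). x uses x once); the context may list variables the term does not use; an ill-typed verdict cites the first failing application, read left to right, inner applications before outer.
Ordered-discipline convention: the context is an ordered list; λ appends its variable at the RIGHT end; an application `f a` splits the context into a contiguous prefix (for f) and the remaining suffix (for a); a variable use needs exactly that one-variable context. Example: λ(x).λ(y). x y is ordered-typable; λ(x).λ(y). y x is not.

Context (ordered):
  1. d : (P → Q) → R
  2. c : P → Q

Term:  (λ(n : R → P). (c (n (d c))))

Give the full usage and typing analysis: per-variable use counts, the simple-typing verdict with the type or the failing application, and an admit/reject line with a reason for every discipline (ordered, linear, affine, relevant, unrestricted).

variable uses: d=1; c=2; n (bound)=1
uses in reading order: c, n, d, c
typing: the term checks, with type (R → P) → Q
ordered ✗ (c ×2 used more than once (contraction))
linear ✗ (c ×2 used more than once (contraction))
affine ✗ (c ×2 used more than once (contraction))
relevant ✓ (at least one use each (d, c, n))
unrestricted ✓ (well-typed at (R → P) → Q; no restrictions here)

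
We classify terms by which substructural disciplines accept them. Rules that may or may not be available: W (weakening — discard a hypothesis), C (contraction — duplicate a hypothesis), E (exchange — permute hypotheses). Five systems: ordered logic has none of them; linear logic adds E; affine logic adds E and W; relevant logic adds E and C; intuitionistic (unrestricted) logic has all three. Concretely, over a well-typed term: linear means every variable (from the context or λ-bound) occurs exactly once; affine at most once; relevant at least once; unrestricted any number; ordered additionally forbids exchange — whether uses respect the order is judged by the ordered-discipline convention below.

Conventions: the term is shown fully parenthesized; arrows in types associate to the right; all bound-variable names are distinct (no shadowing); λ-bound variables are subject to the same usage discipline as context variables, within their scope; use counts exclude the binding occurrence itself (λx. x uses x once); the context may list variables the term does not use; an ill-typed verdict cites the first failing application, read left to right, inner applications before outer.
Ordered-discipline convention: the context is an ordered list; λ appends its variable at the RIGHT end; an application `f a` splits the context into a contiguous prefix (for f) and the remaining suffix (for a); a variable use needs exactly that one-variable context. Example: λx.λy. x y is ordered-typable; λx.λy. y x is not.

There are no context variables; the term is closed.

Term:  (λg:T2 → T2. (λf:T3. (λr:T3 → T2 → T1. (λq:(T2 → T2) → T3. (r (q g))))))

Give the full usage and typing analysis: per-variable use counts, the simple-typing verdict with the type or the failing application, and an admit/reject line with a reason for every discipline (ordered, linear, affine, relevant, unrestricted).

counts: g [bound] ×1; f [bound] ×0; r [bound] ×1; q [bound] ×1
uses in reading order: r, q, g
typing: well-typed — term : (T2 → T2) → T3 → (T3 → T2 → T1) → ((T2 → T2) → T3) → T2 → T1
ordered: ✗, unused: f — weakening required
linear: ✗, unused: f — weakening required
affine: ✓, none of g, f, r, q used more than once
relevant: ✗, unused: f — weakening required
unrestricted: ✓, type-checks ((T2 → T2) → T3 → (T3 → T2 → T1) → ((T2 → T2) → T3) → T2 → T1) and nothing is barred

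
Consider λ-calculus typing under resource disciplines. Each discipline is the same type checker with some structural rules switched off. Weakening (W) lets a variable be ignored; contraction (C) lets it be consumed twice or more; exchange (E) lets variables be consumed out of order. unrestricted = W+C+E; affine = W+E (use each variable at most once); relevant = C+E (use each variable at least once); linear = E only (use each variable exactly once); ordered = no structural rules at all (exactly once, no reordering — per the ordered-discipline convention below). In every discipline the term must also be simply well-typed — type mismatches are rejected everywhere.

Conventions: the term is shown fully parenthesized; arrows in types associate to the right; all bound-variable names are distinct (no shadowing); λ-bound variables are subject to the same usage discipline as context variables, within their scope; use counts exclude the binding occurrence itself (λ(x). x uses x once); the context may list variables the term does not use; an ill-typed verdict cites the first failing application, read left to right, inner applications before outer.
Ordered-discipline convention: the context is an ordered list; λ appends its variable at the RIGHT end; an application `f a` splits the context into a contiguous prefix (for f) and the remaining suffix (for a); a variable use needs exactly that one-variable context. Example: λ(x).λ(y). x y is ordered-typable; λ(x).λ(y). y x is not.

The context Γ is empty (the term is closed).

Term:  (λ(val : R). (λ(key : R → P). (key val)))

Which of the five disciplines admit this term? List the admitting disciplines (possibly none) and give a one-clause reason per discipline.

admitted in: linear, affine, relevant, unrestricted
counts: val [bound] ×1, key [bound] ×1
order of uses: key, val
typing: the term checks, with type R → (R → P) → P
ordered: ✗, no contiguous prefix/suffix split fits key, val
linear: ✓, single use per variable (val, key)
affine: ✓, none of val, key used more than once
relevant: ✓, val, key: all used, weakening unneeded
unrestricted: ✓, type-checks (R → (R → P) → P) and nothing is barred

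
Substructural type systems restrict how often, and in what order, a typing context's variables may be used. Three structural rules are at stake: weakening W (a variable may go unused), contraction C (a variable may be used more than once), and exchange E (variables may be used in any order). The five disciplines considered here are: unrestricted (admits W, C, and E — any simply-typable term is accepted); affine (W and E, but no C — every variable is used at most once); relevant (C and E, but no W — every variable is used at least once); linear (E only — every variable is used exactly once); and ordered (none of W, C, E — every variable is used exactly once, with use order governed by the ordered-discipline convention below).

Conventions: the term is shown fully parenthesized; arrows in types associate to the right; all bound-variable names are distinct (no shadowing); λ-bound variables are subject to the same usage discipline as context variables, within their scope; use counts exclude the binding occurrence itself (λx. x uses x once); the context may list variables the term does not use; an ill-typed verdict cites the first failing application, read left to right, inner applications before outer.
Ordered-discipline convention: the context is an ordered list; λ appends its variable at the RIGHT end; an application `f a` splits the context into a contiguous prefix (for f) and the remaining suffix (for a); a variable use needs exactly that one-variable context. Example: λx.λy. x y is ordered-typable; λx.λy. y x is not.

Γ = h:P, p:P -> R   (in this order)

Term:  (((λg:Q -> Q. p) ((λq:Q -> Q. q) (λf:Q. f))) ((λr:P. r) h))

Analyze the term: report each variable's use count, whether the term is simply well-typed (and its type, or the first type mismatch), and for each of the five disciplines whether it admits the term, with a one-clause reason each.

counts: h=1, p=1, g (bound)=0, q (bound)=1, f (bound)=1, r (bound)=1
order of uses: p, q, f, r, h
typing: ✓ — R
ordered: ✗ — g left unused
linear: ✗ — g left unused
affine: ✓ — none of h, p, g, q, f, r used more than once
relevant: ✗ — g left unused
unrestricted: ✓ — simply typable at R; W, C, E all held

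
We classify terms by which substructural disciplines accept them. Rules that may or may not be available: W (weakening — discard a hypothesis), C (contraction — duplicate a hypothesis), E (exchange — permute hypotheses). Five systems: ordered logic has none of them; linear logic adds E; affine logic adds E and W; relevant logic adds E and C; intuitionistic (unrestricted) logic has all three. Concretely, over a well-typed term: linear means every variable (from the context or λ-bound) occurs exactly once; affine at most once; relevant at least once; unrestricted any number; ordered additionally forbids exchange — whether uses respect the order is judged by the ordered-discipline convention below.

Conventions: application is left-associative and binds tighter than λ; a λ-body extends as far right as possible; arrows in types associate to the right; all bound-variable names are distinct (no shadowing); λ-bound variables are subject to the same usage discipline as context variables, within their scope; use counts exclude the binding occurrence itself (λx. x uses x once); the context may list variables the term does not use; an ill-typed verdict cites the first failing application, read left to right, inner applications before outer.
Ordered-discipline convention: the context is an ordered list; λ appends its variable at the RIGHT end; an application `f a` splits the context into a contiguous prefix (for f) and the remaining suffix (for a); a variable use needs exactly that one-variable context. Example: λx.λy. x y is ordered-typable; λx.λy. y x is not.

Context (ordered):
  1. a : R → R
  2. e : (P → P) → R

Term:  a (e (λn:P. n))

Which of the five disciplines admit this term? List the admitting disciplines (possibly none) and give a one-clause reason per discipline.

accepted by: ordered, linear, affine, relevant, unrestricted
counts: a=1, e=1, n [bound]=1
order of uses: a, e, n
typing: the term checks, with type R
ordered ✓ (a, e, n once each; derivable with no W/C/E)
linear ✓ (single use per variable (a, e, n))
affine ✓ (a, e, n: no repeats, contraction unneeded)
relevant ✓ (at least one use each (a, e, n))
unrestricted ✓ (typability at R is all that's needed)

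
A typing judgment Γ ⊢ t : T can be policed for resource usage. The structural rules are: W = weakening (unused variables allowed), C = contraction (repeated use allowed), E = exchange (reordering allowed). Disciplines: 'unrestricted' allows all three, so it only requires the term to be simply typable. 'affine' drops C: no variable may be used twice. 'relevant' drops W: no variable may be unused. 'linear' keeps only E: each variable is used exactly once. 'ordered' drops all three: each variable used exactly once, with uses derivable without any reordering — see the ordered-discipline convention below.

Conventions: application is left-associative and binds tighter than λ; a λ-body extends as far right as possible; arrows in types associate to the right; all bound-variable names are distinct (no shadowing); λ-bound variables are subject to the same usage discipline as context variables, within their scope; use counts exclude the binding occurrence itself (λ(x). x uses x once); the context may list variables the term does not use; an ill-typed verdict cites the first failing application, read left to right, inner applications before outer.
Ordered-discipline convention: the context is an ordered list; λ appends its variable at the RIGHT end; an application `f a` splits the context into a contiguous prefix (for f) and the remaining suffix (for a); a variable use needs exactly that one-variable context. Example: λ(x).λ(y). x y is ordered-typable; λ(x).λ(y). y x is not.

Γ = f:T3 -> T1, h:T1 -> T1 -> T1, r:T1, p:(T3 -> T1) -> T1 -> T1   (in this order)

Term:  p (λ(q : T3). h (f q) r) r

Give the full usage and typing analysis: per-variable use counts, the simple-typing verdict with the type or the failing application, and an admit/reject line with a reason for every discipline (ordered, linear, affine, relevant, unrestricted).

use counts: f ×1, h ×1, r ×2, p ×1, q (λ-bound) ×1
uses in reading order: p, h, f, q, r, r
typing: ✓ — T1
ordered: ✗ — uses contraction: r ×2
linear: ✗ — uses contraction: r ×2
affine: ✗ — uses contraction: r ×2
relevant: ✓ — f, h, r, p, q: all used, weakening unneeded
unrestricted: ✓ — well-typed at T1; no restrictions here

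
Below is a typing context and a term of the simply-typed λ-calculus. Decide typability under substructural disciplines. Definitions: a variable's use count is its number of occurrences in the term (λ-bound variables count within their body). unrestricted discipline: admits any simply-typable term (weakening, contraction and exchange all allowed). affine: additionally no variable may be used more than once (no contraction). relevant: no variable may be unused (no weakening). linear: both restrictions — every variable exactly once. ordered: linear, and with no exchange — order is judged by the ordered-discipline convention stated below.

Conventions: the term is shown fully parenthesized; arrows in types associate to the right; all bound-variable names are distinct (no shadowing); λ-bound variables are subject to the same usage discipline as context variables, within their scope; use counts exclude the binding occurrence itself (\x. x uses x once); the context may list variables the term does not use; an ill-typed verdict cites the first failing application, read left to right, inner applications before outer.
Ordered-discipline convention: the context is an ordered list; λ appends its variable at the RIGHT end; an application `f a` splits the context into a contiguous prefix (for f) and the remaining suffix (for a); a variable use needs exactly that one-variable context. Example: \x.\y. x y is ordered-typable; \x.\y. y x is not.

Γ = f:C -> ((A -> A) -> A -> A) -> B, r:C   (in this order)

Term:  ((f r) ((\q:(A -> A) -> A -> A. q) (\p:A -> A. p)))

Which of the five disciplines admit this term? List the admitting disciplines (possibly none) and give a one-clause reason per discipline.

admitted by: ordered, linear, affine, relevant, unrestricted
usage: f: 1×; r: 1×; q (λ-bound): 1×; p (λ-bound): 1×
order of uses: f, r, q, p
typing: well-typed — term : B
ordered ✓ (one use each (f, r, q, p); ordered split holds)
linear ✓ (f, r, q, p: one use apiece)
affine ✓ (f, r, q, p: no repeats, contraction unneeded)
relevant ✓ (at least one use each (f, r, q, p))
unrestricted ✓ (typability at B is all that's needed)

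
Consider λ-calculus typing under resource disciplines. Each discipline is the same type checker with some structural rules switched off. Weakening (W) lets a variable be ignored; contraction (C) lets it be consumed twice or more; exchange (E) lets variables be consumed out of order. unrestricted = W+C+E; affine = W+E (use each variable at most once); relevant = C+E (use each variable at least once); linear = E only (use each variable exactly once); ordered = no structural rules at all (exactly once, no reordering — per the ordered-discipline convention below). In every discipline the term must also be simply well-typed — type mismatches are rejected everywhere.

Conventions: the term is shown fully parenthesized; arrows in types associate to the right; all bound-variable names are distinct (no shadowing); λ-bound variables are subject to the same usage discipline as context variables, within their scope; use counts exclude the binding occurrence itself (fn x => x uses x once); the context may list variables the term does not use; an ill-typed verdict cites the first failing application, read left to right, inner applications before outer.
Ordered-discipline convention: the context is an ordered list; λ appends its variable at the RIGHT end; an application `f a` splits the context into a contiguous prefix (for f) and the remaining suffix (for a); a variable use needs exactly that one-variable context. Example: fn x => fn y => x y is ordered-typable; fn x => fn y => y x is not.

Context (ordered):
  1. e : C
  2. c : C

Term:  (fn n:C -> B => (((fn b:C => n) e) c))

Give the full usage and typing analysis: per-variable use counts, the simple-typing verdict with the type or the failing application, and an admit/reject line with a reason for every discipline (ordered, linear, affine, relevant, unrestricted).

counts: e ×1, c ×1, n (bound) ×1, b (bound) ×0
order of uses: n, e, c
typing: ✓ — (C -> B) -> B
ordered ✗ (b left unused)
linear ✗ (b left unused)
affine ✓ (e, c, n, b: no repeats, contraction unneeded)
relevant ✗ (b left unused)
unrestricted ✓ (typability at (C -> B) -> B is all that's needed)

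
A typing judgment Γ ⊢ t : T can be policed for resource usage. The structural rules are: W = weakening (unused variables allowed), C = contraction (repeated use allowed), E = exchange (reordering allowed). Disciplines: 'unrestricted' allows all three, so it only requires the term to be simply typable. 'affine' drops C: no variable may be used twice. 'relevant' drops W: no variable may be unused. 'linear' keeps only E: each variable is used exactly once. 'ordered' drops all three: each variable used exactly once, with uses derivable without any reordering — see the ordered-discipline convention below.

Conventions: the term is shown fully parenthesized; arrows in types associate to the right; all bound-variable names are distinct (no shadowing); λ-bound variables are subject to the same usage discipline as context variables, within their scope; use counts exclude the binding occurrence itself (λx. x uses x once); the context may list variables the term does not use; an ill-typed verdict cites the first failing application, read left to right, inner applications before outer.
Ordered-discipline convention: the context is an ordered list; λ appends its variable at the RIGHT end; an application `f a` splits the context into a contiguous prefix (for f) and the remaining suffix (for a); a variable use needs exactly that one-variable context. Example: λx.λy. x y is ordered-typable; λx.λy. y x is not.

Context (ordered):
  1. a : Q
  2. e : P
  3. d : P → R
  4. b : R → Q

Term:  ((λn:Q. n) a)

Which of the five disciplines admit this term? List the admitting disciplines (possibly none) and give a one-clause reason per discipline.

accepted by: affine, unrestricted
counts: a ×1, e ×0, d ×0, b ×0, n (bound) ×1
left-to-right use order: n, a
typing: ✓ — Q
ordered ✗ (e, d, b never used (weakening))
linear ✗ (e, d, b never used (weakening))
affine ✓ (at most one use each (a, e, d, b, n))
relevant ✗ (e, d, b never used (weakening))
unrestricted ✓ (type-checks (Q) and nothing is barred)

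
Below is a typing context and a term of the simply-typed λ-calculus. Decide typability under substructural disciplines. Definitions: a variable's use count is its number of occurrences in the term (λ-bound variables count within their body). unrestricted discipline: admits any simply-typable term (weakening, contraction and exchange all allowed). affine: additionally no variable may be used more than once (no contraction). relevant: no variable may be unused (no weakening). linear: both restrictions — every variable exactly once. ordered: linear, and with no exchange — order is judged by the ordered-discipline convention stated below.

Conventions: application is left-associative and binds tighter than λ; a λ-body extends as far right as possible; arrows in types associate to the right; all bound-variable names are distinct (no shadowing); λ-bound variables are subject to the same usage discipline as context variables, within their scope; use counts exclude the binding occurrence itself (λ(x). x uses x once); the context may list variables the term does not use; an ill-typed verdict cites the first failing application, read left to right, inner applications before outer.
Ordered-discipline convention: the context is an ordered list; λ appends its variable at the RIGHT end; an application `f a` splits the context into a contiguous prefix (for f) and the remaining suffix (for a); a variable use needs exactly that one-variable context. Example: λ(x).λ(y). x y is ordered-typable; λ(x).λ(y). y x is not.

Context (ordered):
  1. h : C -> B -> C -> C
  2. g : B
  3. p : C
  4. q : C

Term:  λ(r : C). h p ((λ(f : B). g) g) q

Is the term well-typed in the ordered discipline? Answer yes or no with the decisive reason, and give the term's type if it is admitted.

no — repeated use of g ×2; r, f left unused
usage: h: 1; g: 2; p: 1; q: 1; r [bound]: 0; f [bound]: 0
order of uses: h, p, g, g, q
typing: the term checks, with type C -> C
across the five disciplines: ordered ✗; linear ✗; affine ✗; relevant ✗; unrestricted ✓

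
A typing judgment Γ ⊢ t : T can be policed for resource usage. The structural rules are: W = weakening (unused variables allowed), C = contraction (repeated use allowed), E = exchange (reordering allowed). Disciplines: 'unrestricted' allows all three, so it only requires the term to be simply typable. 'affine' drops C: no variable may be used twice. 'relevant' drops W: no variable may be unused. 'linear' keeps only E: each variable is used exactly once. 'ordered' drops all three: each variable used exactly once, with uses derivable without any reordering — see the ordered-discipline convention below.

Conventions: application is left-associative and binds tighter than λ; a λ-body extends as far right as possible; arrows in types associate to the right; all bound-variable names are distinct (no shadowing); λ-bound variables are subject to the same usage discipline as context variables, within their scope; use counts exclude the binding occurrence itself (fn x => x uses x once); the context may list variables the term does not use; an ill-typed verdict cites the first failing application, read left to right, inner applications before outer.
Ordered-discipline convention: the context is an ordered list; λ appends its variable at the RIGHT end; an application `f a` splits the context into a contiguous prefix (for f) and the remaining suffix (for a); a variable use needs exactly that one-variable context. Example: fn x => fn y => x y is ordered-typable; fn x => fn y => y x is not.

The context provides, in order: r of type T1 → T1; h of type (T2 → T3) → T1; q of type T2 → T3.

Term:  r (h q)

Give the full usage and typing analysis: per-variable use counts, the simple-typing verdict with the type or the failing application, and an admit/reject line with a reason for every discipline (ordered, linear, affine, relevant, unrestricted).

use counts: r ×1; h ×1; q ×1
left-to-right use order: r, h, q
typing: the term checks, with type T1
ordered: ✓ — single-use (r, h, q), ordered derivation ok
linear: ✓ — each of r, h, q used exactly once
affine: ✓ — none of r, h, q used more than once
relevant: ✓ — r, h, q: all used, weakening unneeded
unrestricted: ✓ — type-checks (T1) and nothing is barred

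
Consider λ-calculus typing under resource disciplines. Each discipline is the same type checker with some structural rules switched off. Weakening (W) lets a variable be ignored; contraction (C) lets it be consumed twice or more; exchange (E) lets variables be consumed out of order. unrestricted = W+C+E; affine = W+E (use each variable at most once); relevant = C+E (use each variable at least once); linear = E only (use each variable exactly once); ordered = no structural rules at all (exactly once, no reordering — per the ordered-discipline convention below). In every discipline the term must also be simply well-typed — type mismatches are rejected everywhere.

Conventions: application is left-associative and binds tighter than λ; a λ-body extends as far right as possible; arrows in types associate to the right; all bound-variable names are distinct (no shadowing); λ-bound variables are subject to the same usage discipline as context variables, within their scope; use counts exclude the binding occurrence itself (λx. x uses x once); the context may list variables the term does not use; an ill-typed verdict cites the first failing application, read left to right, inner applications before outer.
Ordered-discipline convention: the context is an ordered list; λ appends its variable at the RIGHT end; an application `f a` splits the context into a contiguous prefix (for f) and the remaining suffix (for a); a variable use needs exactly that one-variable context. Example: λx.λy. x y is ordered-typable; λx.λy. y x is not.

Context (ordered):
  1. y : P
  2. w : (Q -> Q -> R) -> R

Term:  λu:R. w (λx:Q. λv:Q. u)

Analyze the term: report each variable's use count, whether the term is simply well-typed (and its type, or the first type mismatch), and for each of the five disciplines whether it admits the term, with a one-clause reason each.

counts: y ×0, w ×1, u [bound] ×1, x [bound] ×0, v [bound] ×0
left-to-right use order: w, u
typing: well-typed — term : R -> R
ordered: ✗ — needs weakening: y, x, v unused
linear: ✗ — needs weakening: y, x, v unused
affine: ✓ — none of y, w, u, x, v used more than once
relevant: ✗ — needs weakening: y, x, v unused
unrestricted: ✓ — type-checks (R -> R) and nothing is barred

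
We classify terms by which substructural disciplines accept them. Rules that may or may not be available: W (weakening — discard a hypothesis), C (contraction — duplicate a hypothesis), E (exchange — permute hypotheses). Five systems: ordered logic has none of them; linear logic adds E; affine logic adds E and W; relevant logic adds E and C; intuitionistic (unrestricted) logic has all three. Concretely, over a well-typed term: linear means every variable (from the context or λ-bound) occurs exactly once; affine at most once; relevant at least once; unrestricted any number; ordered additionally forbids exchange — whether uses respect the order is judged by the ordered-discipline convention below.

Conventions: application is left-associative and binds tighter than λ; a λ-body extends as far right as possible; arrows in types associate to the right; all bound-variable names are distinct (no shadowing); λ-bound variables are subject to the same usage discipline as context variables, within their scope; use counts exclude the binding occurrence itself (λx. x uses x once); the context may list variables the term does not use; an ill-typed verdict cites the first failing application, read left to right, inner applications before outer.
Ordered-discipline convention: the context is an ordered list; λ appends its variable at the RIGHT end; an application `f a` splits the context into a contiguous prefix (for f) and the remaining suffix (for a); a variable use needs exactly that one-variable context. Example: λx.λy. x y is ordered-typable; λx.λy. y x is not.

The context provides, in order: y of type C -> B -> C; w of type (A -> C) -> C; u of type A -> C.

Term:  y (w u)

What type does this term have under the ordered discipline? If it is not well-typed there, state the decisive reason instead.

term : B -> C
usage: y: 1; w: 1; u: 1
left-to-right use order: y, w, u
typing: ✓ — B -> C
per-discipline verdicts: ordered ✓, linear ✓, affine ✓, relevant ✓, unrestricted ✓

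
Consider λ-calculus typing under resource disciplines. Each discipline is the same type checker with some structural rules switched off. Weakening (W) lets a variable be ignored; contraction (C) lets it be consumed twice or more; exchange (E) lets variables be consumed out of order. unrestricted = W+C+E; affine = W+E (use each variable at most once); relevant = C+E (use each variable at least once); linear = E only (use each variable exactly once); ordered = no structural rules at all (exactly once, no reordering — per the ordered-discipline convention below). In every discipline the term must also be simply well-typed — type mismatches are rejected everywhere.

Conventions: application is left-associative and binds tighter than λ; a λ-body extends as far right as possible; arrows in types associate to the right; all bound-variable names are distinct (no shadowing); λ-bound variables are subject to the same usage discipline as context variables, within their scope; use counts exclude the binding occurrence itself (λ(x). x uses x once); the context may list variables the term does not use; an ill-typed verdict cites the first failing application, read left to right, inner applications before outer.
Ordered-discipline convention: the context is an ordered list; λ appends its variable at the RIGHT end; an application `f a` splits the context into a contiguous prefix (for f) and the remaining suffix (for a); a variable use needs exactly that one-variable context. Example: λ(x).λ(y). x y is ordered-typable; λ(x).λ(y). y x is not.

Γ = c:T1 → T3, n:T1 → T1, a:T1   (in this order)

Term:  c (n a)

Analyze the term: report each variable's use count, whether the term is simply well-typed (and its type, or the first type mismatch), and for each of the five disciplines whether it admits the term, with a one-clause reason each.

counts: c: 1; n: 1; a: 1
order of uses: c, n, a
typing: well-typed — term : T3
ordered: ✓, single-use (c, n, a), ordered derivation ok
linear: ✓, single use per variable (c, n, a)
affine: ✓, c, n, a: no repeats, contraction unneeded
relevant: ✓, none of c, n, a goes unused
unrestricted: ✓, type-checks (T3) and nothing is barred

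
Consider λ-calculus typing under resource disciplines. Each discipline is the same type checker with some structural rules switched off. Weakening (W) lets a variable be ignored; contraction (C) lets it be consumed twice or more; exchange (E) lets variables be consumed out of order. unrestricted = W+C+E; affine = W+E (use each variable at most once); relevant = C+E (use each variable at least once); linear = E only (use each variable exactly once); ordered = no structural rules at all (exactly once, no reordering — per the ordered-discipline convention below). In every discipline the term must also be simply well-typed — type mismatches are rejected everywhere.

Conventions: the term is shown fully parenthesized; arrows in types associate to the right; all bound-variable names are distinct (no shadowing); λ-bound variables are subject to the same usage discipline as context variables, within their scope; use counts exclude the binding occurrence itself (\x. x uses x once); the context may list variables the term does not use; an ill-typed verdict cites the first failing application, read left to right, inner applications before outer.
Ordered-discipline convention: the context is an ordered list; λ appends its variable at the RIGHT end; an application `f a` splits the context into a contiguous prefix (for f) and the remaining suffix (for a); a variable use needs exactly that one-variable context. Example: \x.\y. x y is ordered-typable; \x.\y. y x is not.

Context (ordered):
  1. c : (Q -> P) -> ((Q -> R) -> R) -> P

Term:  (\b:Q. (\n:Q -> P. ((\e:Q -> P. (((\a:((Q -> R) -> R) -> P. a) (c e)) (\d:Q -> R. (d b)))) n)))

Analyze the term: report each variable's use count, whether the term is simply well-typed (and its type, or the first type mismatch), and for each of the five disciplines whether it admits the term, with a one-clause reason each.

variable uses: c=1; b (λ-bound)=1; n (λ-bound)=1; e (λ-bound)=1; a (λ-bound)=1; d (λ-bound)=1
left-to-right use order: a, c, e, d, b, n
typing: ✓ — Q -> (Q -> P) -> P
ordered ✗ (use order a, c, e, d, b, n needs exchange)
linear ✓ (exactly-once usage across c, b, n, e, a, d)
affine ✓ (c, b, n, e, a, d: no repeats, contraction unneeded)
relevant ✓ (every one of c, b, n, e, a, d appears)
unrestricted ✓ (typability at Q -> (Q -> P) -> P is all that's needed)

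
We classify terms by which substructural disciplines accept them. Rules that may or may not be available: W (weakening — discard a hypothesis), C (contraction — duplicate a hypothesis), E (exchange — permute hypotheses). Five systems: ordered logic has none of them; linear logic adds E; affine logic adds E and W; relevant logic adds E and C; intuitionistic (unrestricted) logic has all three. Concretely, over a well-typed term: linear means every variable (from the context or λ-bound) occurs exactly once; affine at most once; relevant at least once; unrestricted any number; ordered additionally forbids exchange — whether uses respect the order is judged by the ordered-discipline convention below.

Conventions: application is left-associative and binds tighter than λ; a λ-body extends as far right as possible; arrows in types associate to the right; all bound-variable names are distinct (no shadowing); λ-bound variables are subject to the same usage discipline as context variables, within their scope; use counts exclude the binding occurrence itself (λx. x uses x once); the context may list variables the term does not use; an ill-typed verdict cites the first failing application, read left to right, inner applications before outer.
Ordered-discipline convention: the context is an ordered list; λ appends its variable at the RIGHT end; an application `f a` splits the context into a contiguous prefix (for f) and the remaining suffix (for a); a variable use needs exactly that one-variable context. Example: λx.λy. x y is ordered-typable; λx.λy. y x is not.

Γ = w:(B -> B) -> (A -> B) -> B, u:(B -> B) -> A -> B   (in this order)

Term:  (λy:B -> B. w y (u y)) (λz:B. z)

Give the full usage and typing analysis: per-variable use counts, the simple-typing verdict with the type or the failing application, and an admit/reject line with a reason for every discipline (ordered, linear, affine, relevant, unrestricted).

usage: w=1, u=1, y (bound)=2, z (bound)=1
left-to-right use order: w, y, u, y, z
typing: well-typed at B
ordered: ✗, uses contraction: y ×2
linear: ✗, uses contraction: y ×2
affine: ✗, uses contraction: y ×2
relevant: ✓, every one of w, u, y, z appears
unrestricted: ✓, typability at B is all that's needed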